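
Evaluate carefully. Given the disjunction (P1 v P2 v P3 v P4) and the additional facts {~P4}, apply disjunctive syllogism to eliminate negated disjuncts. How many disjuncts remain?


Original disjuncts (4): P1, P2, P3, P4
Negated (eliminate): ~P4
Remaining disjuncts: P1, P2, P3
Count = 4 - 1 = 3

3


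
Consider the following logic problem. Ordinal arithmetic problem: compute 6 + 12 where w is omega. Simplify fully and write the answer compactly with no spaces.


Compute 6 + 12.
Ordinal + is associative but NOT commutative; for finite n>0, n + w = w but w + n stays w+n.
Both operands finite; ordinal + agrees with natural +: 6 + 12 = 18.
Result = 18

18


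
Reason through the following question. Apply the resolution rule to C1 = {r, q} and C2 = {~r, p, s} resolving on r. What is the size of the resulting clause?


Remove r from C1 and ~r from C2.
C1 remainder: {q}
C2 remainder: {p, s}
Union (resolvent): {p, q, s}
Resolvent has 3 literal(s).

3


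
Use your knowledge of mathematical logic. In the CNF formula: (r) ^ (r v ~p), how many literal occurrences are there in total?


Counting literals in each clause:
Clause 1: 1 literal(s)
Clause 2: 2 literal(s)
Total = 3

3


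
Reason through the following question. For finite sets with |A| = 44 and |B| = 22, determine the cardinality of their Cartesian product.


The Cartesian product A x B contains all ordered pairs (a, b).
|A x B| = |A| * |B| = 44 * 22 = 968

968


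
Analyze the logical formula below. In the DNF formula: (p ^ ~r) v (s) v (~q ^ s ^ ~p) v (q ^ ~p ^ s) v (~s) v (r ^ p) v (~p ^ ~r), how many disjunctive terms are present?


A DNF formula is a disjunction of terms (conjunctions).
Terms are separated by v.
Counting the disjuncts: 7 terms.

7


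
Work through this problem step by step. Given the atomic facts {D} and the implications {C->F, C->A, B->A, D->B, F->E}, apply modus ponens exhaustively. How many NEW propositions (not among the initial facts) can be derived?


Initial facts: {D}
Apply modus ponens to closure:
  D and D->B  =>  B
  B and B->A  =>  A
Final known: {A, B, D}
New propositions: {A, B}
Count = 2

2


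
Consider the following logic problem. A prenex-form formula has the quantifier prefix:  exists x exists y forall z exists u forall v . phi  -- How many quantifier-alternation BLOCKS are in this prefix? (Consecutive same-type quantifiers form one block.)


Quantifier-type sequence: E E A E A  (A=forall, E=exists)
Group into maximal same-type runs:
  Ex2 | Ax1 | Ex1 | Ax1
Number of blocks = 4

4


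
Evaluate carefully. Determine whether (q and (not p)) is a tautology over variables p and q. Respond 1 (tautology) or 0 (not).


Check all 4 assignments:
p=0, q=0: 0
p=0, q=1: 1
p=1, q=0: 0
p=1, q=1: 0
Satisfying count = 1/4.
Tautology iff count = 4: no.

0


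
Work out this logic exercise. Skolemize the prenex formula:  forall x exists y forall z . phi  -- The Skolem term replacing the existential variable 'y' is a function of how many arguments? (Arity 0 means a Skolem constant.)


Quantifier prefix: forall x exists y forall z
'y' is existentially quantified at position 2.
Universal variables preceding it: x
Skolem function arity = 1

1


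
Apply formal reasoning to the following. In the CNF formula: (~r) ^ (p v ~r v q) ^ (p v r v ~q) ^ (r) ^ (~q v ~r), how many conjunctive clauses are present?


A CNF formula is a conjunction of clauses.
Clauses are separated by ^.
Counting the conjuncts: 5 clauses.

5


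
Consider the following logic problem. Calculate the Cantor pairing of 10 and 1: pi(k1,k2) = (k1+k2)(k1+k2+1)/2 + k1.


k1 + k2 = 11
(k1+k2)(k1+k2+1)/2 = 11 * 12 / 2 = 66
pi = 66 + 10 = 76

76


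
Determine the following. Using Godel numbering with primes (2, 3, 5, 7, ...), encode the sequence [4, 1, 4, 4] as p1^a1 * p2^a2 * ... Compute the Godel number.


Encode each element as an exponent of the corresponding prime:
  2^4 = 16
  3^1 = 3
  5^4 = 625
  7^4 = 2401
Product = 16 * 3 * 625 * 2401 = 72030000

72030000


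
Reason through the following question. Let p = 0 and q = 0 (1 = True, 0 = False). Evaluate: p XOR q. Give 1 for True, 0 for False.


p = 0, q = 0
Operation: p XOR q
Evaluate: 0 XOR 0 = 0

0


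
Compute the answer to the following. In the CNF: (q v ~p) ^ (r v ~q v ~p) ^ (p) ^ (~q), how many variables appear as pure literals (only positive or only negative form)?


Check each variable for pure literal status:
p: mixed (not pure)
q: mixed (not pure)
r: pure positive
Pure literal count = 1

1


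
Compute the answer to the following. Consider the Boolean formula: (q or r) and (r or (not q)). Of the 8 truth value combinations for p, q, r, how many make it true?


Evaluate all 8 assignments for p, q, r:
p=0, q=0, r=0: 0
p=0, q=0, r=1: 1
p=0, q=1, r=0: 0
p=0, q=1, r=1: 1
p=1, q=0, r=0: 0
p=1, q=0, r=1: 1
p=1, q=1, r=0: 0
p=1, q=1, r=1: 1
Satisfying count = 4

4


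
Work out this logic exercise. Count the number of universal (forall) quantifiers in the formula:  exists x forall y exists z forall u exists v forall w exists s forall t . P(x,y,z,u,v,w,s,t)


Quantifier prefix: exists x forall y exists z forall u exists v forall w exists s forall t
Mark each quantifier type:
  E U E U E U E U
Universal count = 4, Existential count = 4
Asked for universal (forall) quantifiers: 4

4


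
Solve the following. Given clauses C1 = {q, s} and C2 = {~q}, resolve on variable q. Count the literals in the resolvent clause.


Remove q from C1 and ~q from C2.
C1 remainder: {s}
C2 remainder: {}
Union (resolvent): {s}
Resolvent has 1 literal(s).

1


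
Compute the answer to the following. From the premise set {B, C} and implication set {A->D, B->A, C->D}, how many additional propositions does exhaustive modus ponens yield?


Initial facts: {B, C}
Apply modus ponens to closure:
  B and B->A  =>  A
  C and C->D  =>  D
Final known: {A, B, C, D}
New propositions: {A, D}
Count = 2

2


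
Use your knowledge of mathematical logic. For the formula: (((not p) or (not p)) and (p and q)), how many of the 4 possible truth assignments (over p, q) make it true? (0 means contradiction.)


Check all 4 assignments:
p=0, q=0: 0
p=0, q=1: 0
p=1, q=0: 0
p=1, q=1: 0
Count of True = 0

0


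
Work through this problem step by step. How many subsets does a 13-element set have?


The power set of a set with n elements has 2^n elements.
|P(S)| = 2^13 = 8192

8192


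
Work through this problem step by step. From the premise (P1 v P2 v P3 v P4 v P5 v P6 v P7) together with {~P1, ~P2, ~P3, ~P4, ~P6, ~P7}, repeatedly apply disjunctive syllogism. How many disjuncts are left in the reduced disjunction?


Original disjuncts (7): P1, P2, P3, P4, P5, P6, P7
Negated (eliminate): ~P1, ~P2, ~P3, ~P4, ~P6, ~P7
Remaining disjuncts: P5
Count = 7 - 6 = 1

1


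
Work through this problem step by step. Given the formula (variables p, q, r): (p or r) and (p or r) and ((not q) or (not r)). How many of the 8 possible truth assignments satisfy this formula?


Evaluate all 8 assignments for p, q, r:
p=0, q=0, r=0: 0
p=0, q=0, r=1: 1
p=0, q=1, r=0: 0
p=0, q=1, r=1: 0
p=1, q=0, r=0: 1
p=1, q=0, r=1: 1
p=1, q=1, r=0: 1
p=1, q=1, r=1: 0
Satisfying count = 4

4


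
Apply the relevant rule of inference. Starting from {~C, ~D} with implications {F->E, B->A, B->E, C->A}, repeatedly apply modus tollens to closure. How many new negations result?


Initial negated facts: {~C, ~D}
Apply modus tollens to closure:
  (no implication fires)
Final negated: {~C, ~D}
New negations: {(none)}
Count = 0

0


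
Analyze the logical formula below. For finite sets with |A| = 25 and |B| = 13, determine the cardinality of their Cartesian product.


The Cartesian product A x B contains all ordered pairs (a, b).
|A x B| = |A| * |B| = 25 * 13 = 325

325


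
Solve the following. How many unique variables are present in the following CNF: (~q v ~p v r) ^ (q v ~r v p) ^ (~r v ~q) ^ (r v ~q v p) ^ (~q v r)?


Identify each variable that appears in the formula.
Variables found: p, q, r
Count = 3

3


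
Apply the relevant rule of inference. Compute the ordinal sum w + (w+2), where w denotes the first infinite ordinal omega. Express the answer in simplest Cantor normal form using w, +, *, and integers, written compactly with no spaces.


Compute w + (w+2).
Ordinal + is associative but NOT commutative; for finite n>0, n + w = w but w + n stays w+n.
w + (w+2) = (w+w) + 2 = w*2+2.
Result = w*2+2

w*2+2


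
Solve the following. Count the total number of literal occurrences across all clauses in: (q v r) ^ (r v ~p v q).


Counting literals in each clause:
Clause 1: 2 literal(s)
Clause 2: 3 literal(s)
Total = 5

5


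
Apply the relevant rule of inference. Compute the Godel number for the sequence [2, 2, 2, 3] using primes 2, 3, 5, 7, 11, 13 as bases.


Encode each element as an exponent of the corresponding prime:
  2^2 = 4
  3^2 = 9
  5^2 = 25
  7^3 = 343
Product = 4 * 9 * 25 * 343 = 308700

308700


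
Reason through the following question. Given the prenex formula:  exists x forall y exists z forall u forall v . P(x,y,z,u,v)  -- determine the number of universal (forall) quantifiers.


Quantifier prefix: exists x forall y exists z forall u forall v
Mark each quantifier type:
  E U E U U
Universal count = 3, Existential count = 2
Asked for universal (forall) quantifiers: 3

3


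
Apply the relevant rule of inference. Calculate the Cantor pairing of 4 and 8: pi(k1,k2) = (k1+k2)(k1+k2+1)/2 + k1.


k1 + k2 = 12
(k1+k2)(k1+k2+1)/2 = 12 * 13 / 2 = 78
pi = 78 + 4 = 82

82


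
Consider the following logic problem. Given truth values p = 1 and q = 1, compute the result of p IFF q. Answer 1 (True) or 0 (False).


p = 1, q = 1
Operation: p IFF q
Evaluate: 1 IFF 1 = 1

1


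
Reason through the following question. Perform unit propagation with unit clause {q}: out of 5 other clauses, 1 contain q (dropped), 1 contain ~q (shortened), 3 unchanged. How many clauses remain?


Satisfied (removed): 1
Shortened (remain): 1
Unchanged (remain): 3
Remaining = 1 + 3 = 4

4


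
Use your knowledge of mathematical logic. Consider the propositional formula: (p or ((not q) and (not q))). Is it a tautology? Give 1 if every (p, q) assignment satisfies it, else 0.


Check all 4 assignments:
p=0, q=0: 1
p=0, q=1: 0
p=1, q=0: 1
p=1, q=1: 1
Satisfying count = 3/4.
Tautology iff count = 4: no.

0


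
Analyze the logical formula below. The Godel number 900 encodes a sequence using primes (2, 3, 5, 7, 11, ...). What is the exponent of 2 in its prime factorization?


Factorize 900 by dividing by 2 repeatedly.
Division steps: 2 divides 900 exactly 2 time(s).
Exponent of 2 = 2

2


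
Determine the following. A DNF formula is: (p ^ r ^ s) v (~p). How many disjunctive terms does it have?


A DNF formula is a disjunction of terms (conjunctions).
Terms are separated by v.
Counting the disjuncts: 2 terms.

2


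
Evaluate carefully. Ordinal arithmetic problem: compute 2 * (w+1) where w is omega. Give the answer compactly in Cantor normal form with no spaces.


Compute 2 * (w+1).
Ordinal * is associative and left-distributive over +, but NOT commutative; for finite n>1, n*w = w but w*n stays w*n.
By left-distributivity: 2 * (w+1) = 2*w + 2*1 = w + 2 = w+2.
Result = w+2

w+2


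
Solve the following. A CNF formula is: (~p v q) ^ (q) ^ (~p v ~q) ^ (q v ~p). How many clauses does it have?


A CNF formula is a conjunction of clauses.
Clauses are separated by ^.
Counting the conjuncts: 4 clauses.

4


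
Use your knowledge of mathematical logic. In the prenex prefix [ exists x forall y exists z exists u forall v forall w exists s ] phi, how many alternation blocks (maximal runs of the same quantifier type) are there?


Quantifier-type sequence: E A E E A A E  (A=forall, E=exists)
Group into maximal same-type runs:
  Ex1 | Ax1 | Ex2 | Ax2 | Ex1
Number of blocks = 5

5


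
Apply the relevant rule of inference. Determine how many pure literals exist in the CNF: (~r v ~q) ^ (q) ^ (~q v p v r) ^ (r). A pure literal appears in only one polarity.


Check each variable for pure literal status:
p: pure positive
q: mixed (not pure)
r: mixed (not pure)
Pure literal count = 1

1


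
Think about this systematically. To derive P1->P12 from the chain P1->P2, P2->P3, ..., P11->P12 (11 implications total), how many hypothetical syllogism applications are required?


With 11 implications in a chain connecting 12 propositions:
P1->P2, P2->P3, ..., P11->P12
Steps needed = (number of implications) - 1 = 11 - 1 = 10

10


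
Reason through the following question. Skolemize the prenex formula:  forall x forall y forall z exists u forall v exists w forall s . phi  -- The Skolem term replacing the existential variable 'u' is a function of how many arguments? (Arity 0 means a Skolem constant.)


Quantifier prefix: forall x forall y forall z exists u forall v exists w forall s
'u' is existentially quantified at position 4.
Universal variables preceding it: x, y, z
Skolem function arity = 3

3


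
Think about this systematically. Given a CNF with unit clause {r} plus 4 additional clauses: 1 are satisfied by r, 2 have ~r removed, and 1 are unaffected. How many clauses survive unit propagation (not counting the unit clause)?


Satisfied (removed): 1
Shortened (remain): 2
Unchanged (remain): 1
Remaining = 2 + 1 = 3

3


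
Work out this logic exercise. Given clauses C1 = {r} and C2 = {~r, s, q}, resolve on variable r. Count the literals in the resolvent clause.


Remove r from C1 and ~r from C2.
C1 remainder: {}
C2 remainder: {s, q}
Union (resolvent): {q, s}
Resolvent has 2 literal(s).

2


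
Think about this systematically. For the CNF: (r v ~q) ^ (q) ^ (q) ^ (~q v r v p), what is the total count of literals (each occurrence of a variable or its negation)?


Counting literals in each clause:
Clause 1: 2 literal(s)
Clause 2: 1 literal(s)
Clause 3: 1 literal(s)
Clause 4: 3 literal(s)
Total = 7

7


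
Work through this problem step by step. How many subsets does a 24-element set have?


The power set of a set with n elements has 2^n elements.
|P(S)| = 2^24 = 16777216

16777216


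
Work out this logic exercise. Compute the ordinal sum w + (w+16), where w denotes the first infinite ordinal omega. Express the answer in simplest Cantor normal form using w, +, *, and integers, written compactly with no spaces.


Compute w + (w+16).
Ordinal + is associative but NOT commutative; for finite n>0, n + w = w but w + n stays w+n.
w + (w+16) = (w+w) + 16 = w*2+16.
Result = w*2+16

w*2+16


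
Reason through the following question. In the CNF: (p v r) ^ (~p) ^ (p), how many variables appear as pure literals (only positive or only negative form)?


Check each variable for pure literal status:
p: mixed (not pure)
q: absent (not pure)
r: pure positive
Pure literal count = 1

1


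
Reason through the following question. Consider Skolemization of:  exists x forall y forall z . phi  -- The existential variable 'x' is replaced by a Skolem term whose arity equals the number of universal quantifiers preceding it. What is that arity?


Quantifier prefix: exists x forall y forall z
'x' is existentially quantified at position 1.
No universal quantifiers precede it.
Skolem function arity = 0 (a Skolem constant)

0


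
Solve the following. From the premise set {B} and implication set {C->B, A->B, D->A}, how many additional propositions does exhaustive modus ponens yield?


Initial facts: {B}
Apply modus ponens to closure:
  (no implication fires)
Final known: {B}
New propositions: {(none)}
Count = 0

0


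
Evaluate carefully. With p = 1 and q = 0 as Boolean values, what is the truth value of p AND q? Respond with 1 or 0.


p = 1, q = 0
Operation: p AND q
Evaluate: 1 AND 0 = 0

0


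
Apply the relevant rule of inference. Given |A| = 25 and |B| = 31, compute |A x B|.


The Cartesian product A x B contains all ordered pairs (a, b).
|A x B| = |A| * |B| = 25 * 31 = 775

775


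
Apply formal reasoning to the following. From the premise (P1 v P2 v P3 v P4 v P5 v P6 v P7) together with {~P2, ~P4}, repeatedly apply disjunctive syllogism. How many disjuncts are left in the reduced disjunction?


Original disjuncts (7): P1, P2, P3, P4, P5, P6, P7
Negated (eliminate): ~P2, ~P4
Remaining disjuncts: P1, P3, P5, P6, P7
Count = 7 - 2 = 5

5


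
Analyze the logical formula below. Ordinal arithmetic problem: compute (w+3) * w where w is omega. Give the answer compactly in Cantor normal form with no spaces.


Compute (w+3) * w.
Ordinal * is associative and left-distributive over +, but NOT commutative; for finite n>1, n*w = w but w*n stays w*n.
(w+3) * w = sup{(w+3)*k : k<w} = sup{w*k+3} = w^2 (the +3 tail is absorbed in the limit).
Result = w^2

w^2


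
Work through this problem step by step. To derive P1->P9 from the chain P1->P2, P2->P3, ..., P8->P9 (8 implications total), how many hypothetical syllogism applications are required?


With 8 implications in a chain connecting 9 propositions:
P1->P2, P2->P3, ..., P8->P9
Steps needed = (number of implications) - 1 = 8 - 1 = 7

7


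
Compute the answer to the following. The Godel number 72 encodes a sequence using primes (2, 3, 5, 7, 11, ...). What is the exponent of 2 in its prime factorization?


Factorize 72 by dividing by 2 repeatedly.
Division steps: 2 divides 72 exactly 3 time(s).
Exponent of 2 = 3

3


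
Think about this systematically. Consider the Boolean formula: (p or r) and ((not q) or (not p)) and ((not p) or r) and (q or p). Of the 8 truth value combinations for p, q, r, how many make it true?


Evaluate all 8 assignments for p, q, r:
p=0, q=0, r=0: 0
p=0, q=0, r=1: 0
p=0, q=1, r=0: 0
p=0, q=1, r=1: 1
p=1, q=0, r=0: 0
p=1, q=0, r=1: 1
p=1, q=1, r=0: 0
p=1, q=1, r=1: 0
Satisfying count = 2

2


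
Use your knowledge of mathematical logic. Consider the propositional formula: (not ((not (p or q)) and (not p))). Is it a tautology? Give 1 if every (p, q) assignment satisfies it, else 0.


Check all 4 assignments:
p=0, q=0: 0
p=0, q=1: 1
p=1, q=0: 1
p=1, q=1: 1
Satisfying count = 3/4.
Tautology iff count = 4: no.

0


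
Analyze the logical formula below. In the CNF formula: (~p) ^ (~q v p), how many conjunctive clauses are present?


A CNF formula is a conjunction of clauses.
Clauses are separated by ^.
Counting the conjuncts: 2 clauses.

2


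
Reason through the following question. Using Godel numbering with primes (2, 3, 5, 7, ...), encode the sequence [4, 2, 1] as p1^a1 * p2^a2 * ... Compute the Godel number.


Encode each element as an exponent of the corresponding prime:
  2^4 = 16
  3^2 = 9
  5^1 = 5
Product = 16 * 9 * 5 = 720

720


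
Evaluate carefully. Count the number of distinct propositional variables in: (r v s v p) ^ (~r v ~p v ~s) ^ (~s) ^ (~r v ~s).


Identify each variable that appears in the formula.
Variables found: p, r, s
Count = 3

3


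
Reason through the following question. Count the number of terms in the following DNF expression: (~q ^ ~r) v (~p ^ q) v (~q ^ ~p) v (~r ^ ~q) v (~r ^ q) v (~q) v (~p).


A DNF formula is a disjunction of terms (conjunctions).
Terms are separated by v.
Counting the disjuncts: 7 terms.

7


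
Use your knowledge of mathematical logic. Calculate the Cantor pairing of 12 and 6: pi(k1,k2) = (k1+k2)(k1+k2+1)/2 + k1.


k1 + k2 = 18
(k1+k2)(k1+k2+1)/2 = 18 * 19 / 2 = 171
pi = 171 + 12 = 183

183


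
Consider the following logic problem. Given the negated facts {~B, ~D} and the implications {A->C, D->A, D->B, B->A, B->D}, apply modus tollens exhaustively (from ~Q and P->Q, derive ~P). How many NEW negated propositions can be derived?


Initial negated facts: {~B, ~D}
Apply modus tollens to closure:
  (no implication fires)
Final negated: {~B, ~D}
New negations: {(none)}
Count = 0

0


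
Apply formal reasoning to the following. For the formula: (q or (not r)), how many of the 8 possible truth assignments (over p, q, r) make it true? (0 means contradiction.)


Check all 8 assignments:
p=0, q=0, r=0: 1
p=0, q=0, r=1: 0
p=0, q=1, r=0: 1
p=0, q=1, r=1: 1
p=1, q=0, r=0: 1
p=1, q=0, r=1: 0
p=1, q=1, r=0: 1
p=1, q=1, r=1: 1
Count of True = 6

6


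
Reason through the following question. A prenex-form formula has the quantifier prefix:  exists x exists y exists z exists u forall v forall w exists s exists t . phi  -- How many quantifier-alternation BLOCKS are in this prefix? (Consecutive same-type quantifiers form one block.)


Quantifier-type sequence: E E E E A A E E  (A=forall, E=exists)
Group into maximal same-type runs:
  Ex4 | Ax2 | Ex2
Number of blocks = 3

3


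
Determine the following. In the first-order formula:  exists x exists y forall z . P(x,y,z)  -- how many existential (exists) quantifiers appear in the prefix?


Quantifier prefix: exists x exists y forall z
Mark each quantifier type:
  E E U
Universal count = 1, Existential count = 2
Asked for existential (exists) quantifiers: 2

2


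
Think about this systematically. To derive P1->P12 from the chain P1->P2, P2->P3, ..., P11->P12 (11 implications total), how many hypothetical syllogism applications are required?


With 11 implications in a chain connecting 12 propositions:
P1->P2, P2->P3, ..., P11->P12
Steps needed = (number of implications) - 1 = 11 - 1 = 10

10


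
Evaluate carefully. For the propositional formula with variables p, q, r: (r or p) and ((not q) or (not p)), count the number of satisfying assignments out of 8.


Evaluate all 8 assignments for p, q, r:
p=0, q=0, r=0: 0
p=0, q=0, r=1: 1
p=0, q=1, r=0: 0
p=0, q=1, r=1: 1
p=1, q=0, r=0: 1
p=1, q=0, r=1: 1
p=1, q=1, r=0: 0
p=1, q=1, r=1: 0
Satisfying count = 4

4


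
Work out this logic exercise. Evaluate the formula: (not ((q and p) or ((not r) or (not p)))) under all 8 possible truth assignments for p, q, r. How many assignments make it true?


Check all 8 assignments:
p=0, q=0, r=0: 0
p=0, q=0, r=1: 0
p=0, q=1, r=0: 0
p=0, q=1, r=1: 0
p=1, q=0, r=0: 0
p=1, q=0, r=1: 1
p=1, q=1, r=0: 0
p=1, q=1, r=1: 0
Count of True = 1

1


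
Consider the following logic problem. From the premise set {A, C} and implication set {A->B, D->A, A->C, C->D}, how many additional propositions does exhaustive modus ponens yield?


Initial facts: {A, C}
Apply modus ponens to closure:
  A and A->B  =>  B
  C and C->D  =>  D
Final known: {A, B, C, D}
New propositions: {B, D}
Count = 2

2


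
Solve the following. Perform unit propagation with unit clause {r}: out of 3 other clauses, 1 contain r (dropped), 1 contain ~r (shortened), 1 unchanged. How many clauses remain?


Satisfied (removed): 1
Shortened (remain): 1
Unchanged (remain): 1
Remaining = 1 + 1 = 2

2


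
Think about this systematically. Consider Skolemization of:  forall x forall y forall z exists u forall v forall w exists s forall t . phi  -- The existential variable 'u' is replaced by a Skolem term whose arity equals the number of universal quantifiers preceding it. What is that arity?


Quantifier prefix: forall x forall y forall z exists u forall v forall w exists s forall t
'u' is existentially quantified at position 4.
Universal variables preceding it: x, y, z
Skolem function arity = 3

3


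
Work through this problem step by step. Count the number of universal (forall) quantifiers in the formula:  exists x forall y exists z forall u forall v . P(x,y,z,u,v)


Quantifier prefix: exists x forall y exists z forall u forall v
Mark each quantifier type:
  E U E U U
Universal count = 3, Existential count = 2
Asked for universal (forall) quantifiers: 3

3


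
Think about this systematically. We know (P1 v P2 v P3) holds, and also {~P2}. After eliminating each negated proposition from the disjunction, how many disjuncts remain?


Original disjuncts (3): P1, P2, P3
Negated (eliminate): ~P2
Remaining disjuncts: P1, P3
Count = 3 - 1 = 2

2


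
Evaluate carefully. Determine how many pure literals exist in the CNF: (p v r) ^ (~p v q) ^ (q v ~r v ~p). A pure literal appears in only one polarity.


Check each variable for pure literal status:
p: mixed (not pure)
q: pure positive
r: mixed (not pure)
Pure literal count = 1

1


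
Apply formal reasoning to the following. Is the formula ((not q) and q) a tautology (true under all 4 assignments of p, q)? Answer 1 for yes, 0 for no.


Check all 4 assignments:
p=0, q=0: 0
p=0, q=1: 0
p=1, q=0: 0
p=1, q=1: 0
Satisfying count = 0/4.
Tautology iff count = 4: no.

0


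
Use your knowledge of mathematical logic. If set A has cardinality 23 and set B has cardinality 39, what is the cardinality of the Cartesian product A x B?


The Cartesian product A x B contains all ordered pairs (a, b).
|A x B| = |A| * |B| = 23 * 39 = 897

897


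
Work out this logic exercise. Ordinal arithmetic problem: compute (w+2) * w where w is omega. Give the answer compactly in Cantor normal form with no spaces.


Compute (w+2) * w.
Ordinal * is associative and left-distributive over +, but NOT commutative; for finite n>1, n*w = w but w*n stays w*n.
(w+2) * w = sup{(w+2)*k : k<w} = sup{w*k+2} = w^2 (the +2 tail is absorbed in the limit).
Result = w^2

w^2


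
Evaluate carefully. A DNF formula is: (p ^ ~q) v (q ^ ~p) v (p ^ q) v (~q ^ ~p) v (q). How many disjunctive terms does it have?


A DNF formula is a disjunction of terms (conjunctions).
Terms are separated by v.
Counting the disjuncts: 5 terms.

5


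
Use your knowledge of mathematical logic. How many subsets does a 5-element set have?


The power set of a set with n elements has 2^n elements.
|P(S)| = 2^5 = 32

32


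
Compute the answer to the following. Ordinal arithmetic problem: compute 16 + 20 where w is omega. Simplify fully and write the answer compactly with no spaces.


Compute 16 + 20.
Ordinal + is associative but NOT commutative; for finite n>0, n + w = w but w + n stays w+n.
Both operands finite; ordinal + agrees with natural +: 16 + 20 = 36.
Result = 36

36


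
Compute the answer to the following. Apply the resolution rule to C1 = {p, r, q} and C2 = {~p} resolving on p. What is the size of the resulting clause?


Remove p from C1 and ~p from C2.
C1 remainder: {r, q}
C2 remainder: {}
Union (resolvent): {q, r}
Resolvent has 2 literal(s).

2


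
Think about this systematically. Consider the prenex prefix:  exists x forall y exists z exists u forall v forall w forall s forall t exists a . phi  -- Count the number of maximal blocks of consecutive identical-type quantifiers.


Quantifier-type sequence: E A E E A A A A E  (A=forall, E=exists)
Group into maximal same-type runs:
  Ex1 | Ax1 | Ex2 | Ax4 | Ex1
Number of blocks = 5

5


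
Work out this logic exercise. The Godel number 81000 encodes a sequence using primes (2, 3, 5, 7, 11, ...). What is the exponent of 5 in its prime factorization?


Factorize 81000 by dividing by 5 repeatedly.
Division steps: 5 divides 81000 exactly 3 time(s).
Exponent of 5 = 3

3


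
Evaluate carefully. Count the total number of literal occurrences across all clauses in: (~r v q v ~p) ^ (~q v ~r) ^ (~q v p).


Counting literals in each clause:
Clause 1: 3 literal(s)
Clause 2: 2 literal(s)
Clause 3: 2 literal(s)
Total = 7

7


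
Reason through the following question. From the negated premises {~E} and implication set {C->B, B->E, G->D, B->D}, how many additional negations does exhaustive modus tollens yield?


Initial negated facts: {~E}
Apply modus tollens to closure:
  ~E and B->E  =>  ~B
  ~B and C->B  =>  ~C
Final negated: {~B, ~C, ~E}
New negations: {~B, ~C}
Count = 2

2


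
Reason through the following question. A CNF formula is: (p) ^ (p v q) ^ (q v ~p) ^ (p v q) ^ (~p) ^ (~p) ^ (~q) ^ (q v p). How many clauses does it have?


A CNF formula is a conjunction of clauses.
Clauses are separated by ^.
Counting the conjuncts: 8 clauses.

8


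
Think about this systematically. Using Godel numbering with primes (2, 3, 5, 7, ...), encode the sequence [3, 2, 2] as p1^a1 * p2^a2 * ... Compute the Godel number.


Encode each element as an exponent of the corresponding prime:
  2^3 = 8
  3^2 = 9
  5^2 = 25
Product = 8 * 9 * 25 = 1800

1800


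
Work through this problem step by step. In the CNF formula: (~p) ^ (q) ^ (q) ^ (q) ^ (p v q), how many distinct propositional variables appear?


Identify each variable that appears in the formula.
Variables found: p, q
Count = 2

2


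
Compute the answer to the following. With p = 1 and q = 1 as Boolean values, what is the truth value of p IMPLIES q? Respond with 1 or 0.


p = 1, q = 1
Operation: p IMPLIES q
Evaluate: 1 IMPLIES 1 = 1

1


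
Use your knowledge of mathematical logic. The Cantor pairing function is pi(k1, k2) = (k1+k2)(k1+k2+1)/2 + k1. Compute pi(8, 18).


k1 + k2 = 26
(k1+k2)(k1+k2+1)/2 = 26 * 27 / 2 = 351
pi = 351 + 8 = 359

359


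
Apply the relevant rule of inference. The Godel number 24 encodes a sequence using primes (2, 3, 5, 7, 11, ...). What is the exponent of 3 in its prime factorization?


Factorize 24 by dividing by 3 repeatedly.
Division steps: 3 divides 24 exactly 1 time(s).
Exponent of 3 = 1

1


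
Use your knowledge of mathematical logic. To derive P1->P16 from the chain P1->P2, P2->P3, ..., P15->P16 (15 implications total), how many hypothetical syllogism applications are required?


With 15 implications in a chain connecting 16 propositions:
P1->P2, P2->P3, ..., P15->P16
Steps needed = (number of implications) - 1 = 15 - 1 = 14

14


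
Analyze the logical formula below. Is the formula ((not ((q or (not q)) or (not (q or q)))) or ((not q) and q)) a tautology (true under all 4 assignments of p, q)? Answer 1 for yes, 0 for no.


Check all 4 assignments:
p=0, q=0: 0
p=0, q=1: 0
p=1, q=0: 0
p=1, q=1: 0
Satisfying count = 0/4.
Tautology iff count = 4: no.

0


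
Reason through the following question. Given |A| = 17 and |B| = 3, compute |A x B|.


The Cartesian product A x B contains all ordered pairs (a, b).
|A x B| = |A| * |B| = 17 * 3 = 51

51


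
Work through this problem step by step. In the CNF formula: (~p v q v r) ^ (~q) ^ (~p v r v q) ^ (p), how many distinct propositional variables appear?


Identify each variable that appears in the formula.
Variables found: p, q, r
Count = 3

3


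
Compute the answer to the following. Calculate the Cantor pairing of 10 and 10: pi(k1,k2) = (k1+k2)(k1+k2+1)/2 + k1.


k1 + k2 = 20
(k1+k2)(k1+k2+1)/2 = 20 * 21 / 2 = 210
pi = 210 + 10 = 220

220


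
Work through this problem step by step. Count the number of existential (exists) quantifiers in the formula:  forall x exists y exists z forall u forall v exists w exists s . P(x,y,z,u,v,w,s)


Quantifier prefix: forall x exists y exists z forall u forall v exists w exists s
Mark each quantifier type:
  U E E U U E E
Universal count = 3, Existential count = 4
Asked for existential (exists) quantifiers: 4

4


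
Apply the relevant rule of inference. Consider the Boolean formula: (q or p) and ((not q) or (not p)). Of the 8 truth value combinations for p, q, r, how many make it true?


Evaluate all 8 assignments for p, q, r:
p=0, q=0, r=0: 0
p=0, q=0, r=1: 0
p=0, q=1, r=0: 1
p=0, q=1, r=1: 1
p=1, q=0, r=0: 1
p=1, q=0, r=1: 1
p=1, q=1, r=0: 0
p=1, q=1, r=1: 0
Satisfying count = 4

4


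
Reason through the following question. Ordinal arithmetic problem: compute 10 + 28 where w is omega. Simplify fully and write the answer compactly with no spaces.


Compute 10 + 28.
Ordinal + is associative but NOT commutative; for finite n>0, n + w = w but w + n stays w+n.
Both operands finite; ordinal + agrees with natural +: 10 + 28 = 38.
Result = 38

38


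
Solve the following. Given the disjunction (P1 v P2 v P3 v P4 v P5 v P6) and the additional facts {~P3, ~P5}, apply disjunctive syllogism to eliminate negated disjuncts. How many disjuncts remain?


Original disjuncts (6): P1, P2, P3, P4, P5, P6
Negated (eliminate): ~P3, ~P5
Remaining disjuncts: P1, P2, P4, P6
Count = 6 - 2 = 4

4


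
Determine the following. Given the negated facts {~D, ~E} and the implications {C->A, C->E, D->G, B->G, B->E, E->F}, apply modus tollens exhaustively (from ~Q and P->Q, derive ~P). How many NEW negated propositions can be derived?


Initial negated facts: {~D, ~E}
Apply modus tollens to closure:
  ~E and C->E  =>  ~C
  ~E and B->E  =>  ~B
Final negated: {~B, ~C, ~D, ~E}
New negations: {~B, ~C}
Count = 2

2


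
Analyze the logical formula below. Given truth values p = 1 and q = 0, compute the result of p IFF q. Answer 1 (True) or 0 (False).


p = 1, q = 0
Operation: p IFF q
Evaluate: 1 IFF 0 = 0

0


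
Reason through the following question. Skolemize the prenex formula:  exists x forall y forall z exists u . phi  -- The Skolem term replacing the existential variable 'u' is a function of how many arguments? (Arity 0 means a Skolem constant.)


Quantifier prefix: exists x forall y forall z exists u
'u' is existentially quantified at position 4.
Universal variables preceding it: y, z
Skolem function arity = 2

2


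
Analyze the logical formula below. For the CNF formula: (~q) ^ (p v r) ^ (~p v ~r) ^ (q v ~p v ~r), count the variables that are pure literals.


Check each variable for pure literal status:
p: mixed (not pure)
q: mixed (not pure)
r: mixed (not pure)
Pure literal count = 0

0


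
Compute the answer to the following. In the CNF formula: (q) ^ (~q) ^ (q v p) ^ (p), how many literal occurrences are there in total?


Counting literals in each clause:
Clause 1: 1 literal(s)
Clause 2: 1 literal(s)
Clause 3: 2 literal(s)
Clause 4: 1 literal(s)
Total = 5

5


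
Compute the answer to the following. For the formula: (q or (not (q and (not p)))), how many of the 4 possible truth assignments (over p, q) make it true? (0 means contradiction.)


Check all 4 assignments:
p=0, q=0: 1
p=0, q=1: 1
p=1, q=0: 1
p=1, q=1: 1
Count of True = 4

4


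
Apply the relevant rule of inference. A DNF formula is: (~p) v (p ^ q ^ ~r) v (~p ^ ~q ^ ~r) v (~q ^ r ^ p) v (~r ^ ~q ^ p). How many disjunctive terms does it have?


A DNF formula is a disjunction of terms (conjunctions).
Terms are separated by v.
Counting the disjuncts: 5 terms.

5


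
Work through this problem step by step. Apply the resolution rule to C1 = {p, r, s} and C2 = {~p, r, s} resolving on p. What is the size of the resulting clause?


Remove p from C1 and ~p from C2.
C1 remainder: {r, s}
C2 remainder: {r, s}
Union (resolvent): {r, s}
Resolvent has 2 literal(s).

2


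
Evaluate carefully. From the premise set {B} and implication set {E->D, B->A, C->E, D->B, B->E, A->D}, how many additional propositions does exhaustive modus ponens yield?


Initial facts: {B}
Apply modus ponens to closure:
  B and B->A  =>  A
  B and B->E  =>  E
  A and A->D  =>  D
Final known: {A, B, D, E}
New propositions: {A, D, E}
Count = 3

3


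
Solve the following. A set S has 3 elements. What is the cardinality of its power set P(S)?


The power set of a set with n elements has 2^n elements.
|P(S)| = 2^3 = 8

8


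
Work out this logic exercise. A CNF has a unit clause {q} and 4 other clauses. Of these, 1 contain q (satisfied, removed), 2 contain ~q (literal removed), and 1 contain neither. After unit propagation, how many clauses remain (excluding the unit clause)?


Satisfied (removed): 1
Shortened (remain): 2
Unchanged (remain): 1
Remaining = 2 + 1 = 3

3


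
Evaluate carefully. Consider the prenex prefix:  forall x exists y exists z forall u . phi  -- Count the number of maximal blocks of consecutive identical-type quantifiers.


Quantifier-type sequence: A E E A  (A=forall, E=exists)
Group into maximal same-type runs:
  Ax1 | Ex2 | Ax1
Number of blocks = 3

3


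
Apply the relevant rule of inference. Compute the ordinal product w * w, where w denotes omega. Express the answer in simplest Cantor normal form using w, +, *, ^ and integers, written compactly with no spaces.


Compute w * w.
Ordinal * is associative and left-distributive over +, but NOT commutative; for finite n>1, n*w = w but w*n stays w*n.
w * w = w^2 by definition.
Result = w^2

w^2


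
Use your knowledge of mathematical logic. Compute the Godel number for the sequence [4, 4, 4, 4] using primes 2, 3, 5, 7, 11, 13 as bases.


Encode each element as an exponent of the corresponding prime:
  2^4 = 16
  3^4 = 81
  5^4 = 625
  7^4 = 2401
Product = 16 * 81 * 625 * 2401 = 1944810000

1944810000


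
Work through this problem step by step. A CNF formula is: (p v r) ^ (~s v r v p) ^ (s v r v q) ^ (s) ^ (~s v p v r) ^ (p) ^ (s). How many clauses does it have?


A CNF formula is a conjunction of clauses.
Clauses are separated by ^.
Counting the conjuncts: 7 clauses.

7


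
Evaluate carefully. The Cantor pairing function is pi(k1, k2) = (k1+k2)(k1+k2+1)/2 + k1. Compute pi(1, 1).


k1 + k2 = 2
(k1+k2)(k1+k2+1)/2 = 2 * 3 / 2 = 3
pi = 3 + 1 = 4

4


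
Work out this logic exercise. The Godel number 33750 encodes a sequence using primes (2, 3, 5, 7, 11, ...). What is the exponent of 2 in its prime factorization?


Factorize 33750 by dividing by 2 repeatedly.
Division steps: 2 divides 33750 exactly 1 time(s).
Exponent of 2 = 1

1


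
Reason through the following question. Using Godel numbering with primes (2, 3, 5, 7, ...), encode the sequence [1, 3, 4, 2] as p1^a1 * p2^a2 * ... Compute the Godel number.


Encode each element as an exponent of the corresponding prime:
  2^1 = 2
  3^3 = 27
  5^4 = 625
  7^2 = 49
Product = 2 * 27 * 625 * 49 = 1653750

1653750


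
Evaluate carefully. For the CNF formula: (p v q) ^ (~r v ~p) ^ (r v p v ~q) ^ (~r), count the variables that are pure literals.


Check each variable for pure literal status:
p: mixed (not pure)
q: mixed (not pure)
r: mixed (not pure)
Pure literal count = 0

0


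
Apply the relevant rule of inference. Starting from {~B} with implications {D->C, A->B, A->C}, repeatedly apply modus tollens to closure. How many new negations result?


Initial negated facts: {~B}
Apply modus tollens to closure:
  ~B and A->B  =>  ~A
Final negated: {~A, ~B}
New negations: {~A}
Count = 1

1


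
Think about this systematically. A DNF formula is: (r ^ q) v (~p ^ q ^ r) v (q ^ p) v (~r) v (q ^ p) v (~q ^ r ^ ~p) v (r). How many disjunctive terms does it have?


A DNF formula is a disjunction of terms (conjunctions).
Terms are separated by v.
Counting the disjuncts: 7 terms.

7


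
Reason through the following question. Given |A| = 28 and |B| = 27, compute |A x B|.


The Cartesian product A x B contains all ordered pairs (a, b).
|A x B| = |A| * |B| = 28 * 27 = 756

756


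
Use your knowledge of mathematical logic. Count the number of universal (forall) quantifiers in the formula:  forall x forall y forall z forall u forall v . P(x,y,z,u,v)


Quantifier prefix: forall x forall y forall z forall u forall v
Mark each quantifier type:
  U U U U U
Universal count = 5, Existential count = 0
Asked for universal (forall) quantifiers: 5

5


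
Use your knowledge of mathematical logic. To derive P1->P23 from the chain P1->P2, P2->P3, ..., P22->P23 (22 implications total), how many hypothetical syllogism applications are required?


With 22 implications in a chain connecting 23 propositions:
P1->P2, P2->P3, ..., P22->P23
Steps needed = (number of implications) - 1 = 22 - 1 = 21

21


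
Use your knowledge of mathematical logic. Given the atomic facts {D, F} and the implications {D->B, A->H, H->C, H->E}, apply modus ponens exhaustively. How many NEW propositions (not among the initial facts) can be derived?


Initial facts: {D, F}
Apply modus ponens to closure:
  D and D->B  =>  B
Final known: {B, D, F}
New propositions: {B}
Count = 1

1


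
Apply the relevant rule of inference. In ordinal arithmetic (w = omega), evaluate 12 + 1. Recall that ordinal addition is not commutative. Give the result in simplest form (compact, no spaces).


Compute 12 + 1.
Ordinal + is associative but NOT commutative; for finite n>0, n + w = w but w + n stays w+n.
Both operands finite; ordinal + agrees with natural +: 12 + 1 = 13.
Result = 13

13
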